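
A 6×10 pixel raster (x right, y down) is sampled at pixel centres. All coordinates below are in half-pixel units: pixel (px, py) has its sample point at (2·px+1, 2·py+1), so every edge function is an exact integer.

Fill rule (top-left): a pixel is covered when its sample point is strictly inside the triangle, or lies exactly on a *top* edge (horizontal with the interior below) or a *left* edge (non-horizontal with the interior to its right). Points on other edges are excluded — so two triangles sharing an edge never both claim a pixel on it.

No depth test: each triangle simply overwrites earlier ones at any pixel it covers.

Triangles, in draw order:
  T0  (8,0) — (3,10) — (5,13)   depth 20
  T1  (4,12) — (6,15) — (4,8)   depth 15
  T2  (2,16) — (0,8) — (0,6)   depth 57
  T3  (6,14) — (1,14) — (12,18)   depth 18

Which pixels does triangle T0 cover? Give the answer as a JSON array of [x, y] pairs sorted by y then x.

T0:
  2·area = 35  (B↔C swapped to make it positive)
  edge (8, 0)→(5, 13): d=(-3,13) right/bottom  bias=-1
  edge (5, 13)→(3, 10): d=(-2,-3) top-left  bias=+0
  edge (3, 10)→(8, 0): d=(5,-10) top-left  bias=+0
    (3,1)@(7, 3): e=[4,26,5] → #
    (4,1)@(9, 3): e=[-22,32,25] → ·
    (3,2)@(7, 5): e=[-2,22,15] → ·
    (0,3)@(1, 7): e=[70,0,-35] → ·  [on edge]
    (2,3)@(5, 7): e=[18,12,5] → #
    (3,3)@(7, 7): e=[-8,18,25] → ·
    (2,4)@(5, 9): e=[12,8,15] → #
    (3,4)@(7, 9): e=[-14,14,35] → ·
    (2,5)@(5, 11): e=[6,4,25] → #
    (3,5)@(7, 11): e=[-20,10,45] → ·
    (2,6)@(5, 13): e=[0,0,35] → ·  [on edge]
    (4,9)@(9, 19): e=[-70,0,105] → ·  [on edge]
  covered (4 px):
    · · · · · ·
    · · · # · ·
    · · · · · ·
    · · # · · ·
    · · # · · ·
    · · # · · ·
    · · · · · ·
    · · · · · ·
    · · · · · ·
    · · · · · ·
T1:
  2·area = 8  (B↔C swapped to make it positive)
  edge (4, 12)→(4, 8): d=(0,-4) top-left  bias=+0
  edge (4, 8)→(6, 15): d=(2,7) right/bottom  bias=-1
  edge (6, 15)→(4, 12): d=(-2,-3) top-left  bias=+0
    (2,6)@(5, 13): e=[4,3,1] → #
    (3,6)@(7, 13): e=[12,-11,7] → ·
    (2,7)@(5, 15): e=[4,7,-3] → ·
  covered (1 px):
    · · · · · ·
    · · · · · ·
    · · · · · ·
    · · · · · ·
    · · · · · ·
    · · · · · ·
    · · # · · ·
    · · · · · ·
    · · · · · ·
    · · · · · ·
T2:
  2·area = 4
  edge (2, 16)→(0, 8): d=(-2,-8) top-left  bias=+0
  edge (0, 8)→(0, 6): d=(0,-2) top-left  bias=+0
  edge (0, 6)→(2, 16): d=(2,10) right/bottom  bias=-1
    (0,5)@(1, 11): e=[2,2,0] → ·  [on edge]
  covered (0 px):
    · · · · · ·
    · · · · · ·
    · · · · · ·
    · · · · · ·
    · · · · · ·
    · · · · · ·
    · · · · · ·
    · · · · · ·
    · · · · · ·
    · · · · · ·
T3:
  2·area = 20  (B↔C swapped to make it positive)
  edge (6, 14)→(12, 18): d=(6,4) right/bottom  bias=-1
  edge (12, 18)→(1, 14): d=(-11,-4) top-left  bias=+0
  edge (1, 14)→(6, 14): d=(5,0) top-left  bias=+0
    (2,7)@(5, 15): e=[10,5,5] → #
    (3,7)@(7, 15): e=[2,13,5] → #
    (4,7)@(9, 15): e=[-6,21,5] → ·
    (2,8)@(5, 17): e=[22,-17,15] → ·
    (3,8)@(7, 17): e=[14,-9,15] → ·
  covered (2 px):
    · · · · · ·
    · · · · · ·
    · · · · · ·
    · · · · · ·
    · · · · · ·
    · · · · · ·
    · · · · · ·
    · · # # · ·
    · · · · · ·
    · · · · · ·

Answer: [[3,1],[2,3],[2,4],[2,5]]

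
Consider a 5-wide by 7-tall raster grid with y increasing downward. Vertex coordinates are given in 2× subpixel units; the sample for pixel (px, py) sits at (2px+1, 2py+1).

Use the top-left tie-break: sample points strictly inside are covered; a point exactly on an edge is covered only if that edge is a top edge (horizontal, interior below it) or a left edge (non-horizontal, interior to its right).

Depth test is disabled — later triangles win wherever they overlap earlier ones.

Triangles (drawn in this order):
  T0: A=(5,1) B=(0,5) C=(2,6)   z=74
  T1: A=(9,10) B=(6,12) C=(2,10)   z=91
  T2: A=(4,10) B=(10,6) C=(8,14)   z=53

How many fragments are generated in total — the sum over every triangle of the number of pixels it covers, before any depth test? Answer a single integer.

T0:
  2·area = 13  (B↔C swapped to make it positive)
  edge (5, 1)→(2, 6): d=(-3,5) right/bottom  bias=-1
  edge (2, 6)→(0, 5): d=(-2,-1) top-left  bias=+0
  edge (0, 5)→(5, 1): d=(5,-4) top-left  bias=+0
    (2,0)@(5, 1): e=[0,13,0] → ·  [on edge]
    (1,1)@(3, 3): e=[4,7,2] → #
    (2,1)@(5, 3): e=[-6,9,10] → ·
    (0,2)@(1, 5): e=[8,1,4] → #
    (1,2)@(3, 5): e=[-2,3,12] → ·
    (0,3)@(1, 7): e=[2,-3,14] → ·
  covered (2 px):
    · · · · ·
    · # · · ·
    # · · · ·
    · · · · ·
    · · · · ·
    · · · · ·
    · · · · ·
T1:
  2·area = 14
  edge (9, 10)→(6, 12): d=(-3,2) right/bottom  bias=-1
  edge (6, 12)→(2, 10): d=(-4,-2) top-left  bias=+0
  edge (2, 10)→(9, 10): d=(7,0) top-left  bias=+0
    (2,5)@(5, 11): e=[5,2,7] → #
    (3,5)@(7, 11): e=[1,6,7] → #
    (4,5)@(9, 11): e=[-3,10,7] → ·
    (2,6)@(5, 13): e=[-1,-6,21] → ·
    (3,6)@(7, 13): e=[-5,-2,21] → ·
  covered (2 px):
    · · · · ·
    · · · · ·
    · · · · ·
    · · · · ·
    · · · · ·
    · · # # ·
    · · · · ·
T2:
  2·area = 40
  edge (4, 10)→(10, 6): d=(6,-4) top-left  bias=+0
  edge (10, 6)→(8, 14): d=(-2,8) right/bottom  bias=-1
  edge (8, 14)→(4, 10): d=(-4,-4) top-left  bias=+0
    (0,3)@(1, 7): e=[-30,70,0] → ·  [on edge]
    (4,3)@(9, 7): e=[2,6,32] → #
    (1,4)@(3, 9): e=[-10,50,0] → ·  [on edge]
    (3,4)@(7, 9): e=[6,18,16] → #
    (2,5)@(5, 11): e=[10,30,0] → #  [on edge]
    (4,5)@(9, 11): e=[26,-2,16] → ·
    (2,6)@(5, 13): e=[22,26,-8] → ·
    (3,6)@(7, 13): e=[30,10,0] → #  [on edge]
    (4,6)@(9, 13): e=[38,-6,8] → ·
  covered (6 px):
    · · · · ·
    · · · · ·
    · · · · ·
    · · · · #
    · · · # #
    · · # # ·
    · · · # ·

Final: 10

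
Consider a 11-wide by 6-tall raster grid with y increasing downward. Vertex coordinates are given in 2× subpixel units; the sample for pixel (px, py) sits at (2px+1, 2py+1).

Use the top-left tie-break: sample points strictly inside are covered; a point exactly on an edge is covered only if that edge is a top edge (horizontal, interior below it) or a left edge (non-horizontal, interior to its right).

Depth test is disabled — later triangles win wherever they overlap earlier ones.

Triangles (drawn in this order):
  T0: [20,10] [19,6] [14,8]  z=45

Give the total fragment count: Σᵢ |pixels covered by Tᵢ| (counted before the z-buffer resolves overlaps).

T0:
  2·area = 22  (B↔C swapped to make it positive)
  edge (20, 10)→(14, 8): d=(-6,-2) top-left  bias=+0
  edge (14, 8)→(19, 6): d=(5,-2) top-left  bias=+0
  edge (19, 6)→(20, 10): d=(1,4) right/bottom  bias=-1
    (2,2)@(5, 5): e=[0,-33,55] → ·  [on edge]
    (5,3)@(11, 7): e=[0,-11,33] → ·  [on edge]
    (8,3)@(17, 7): e=[12,1,9] → #
    (9,3)@(19, 7): e=[16,5,1] → #
    (10,3)@(21, 7): e=[20,9,-7] → ·
    (8,4)@(17, 9): e=[0,11,11] → #  [on edge]
    (10,4)@(21, 9): e=[8,19,-5] → ·
    (8,5)@(17, 11): e=[-12,21,13] → ·
    (9,5)@(19, 11): e=[-8,25,5] → ·
  covered (4 px):
    · · · · · · · · · · ·
    · · · · · · · · · · ·
    · · · · · · · · · · ·
    · · · · · · · · # # ·
    · · · · · · · · # # ·
    · · · · · · · · · · ·

Answer: 4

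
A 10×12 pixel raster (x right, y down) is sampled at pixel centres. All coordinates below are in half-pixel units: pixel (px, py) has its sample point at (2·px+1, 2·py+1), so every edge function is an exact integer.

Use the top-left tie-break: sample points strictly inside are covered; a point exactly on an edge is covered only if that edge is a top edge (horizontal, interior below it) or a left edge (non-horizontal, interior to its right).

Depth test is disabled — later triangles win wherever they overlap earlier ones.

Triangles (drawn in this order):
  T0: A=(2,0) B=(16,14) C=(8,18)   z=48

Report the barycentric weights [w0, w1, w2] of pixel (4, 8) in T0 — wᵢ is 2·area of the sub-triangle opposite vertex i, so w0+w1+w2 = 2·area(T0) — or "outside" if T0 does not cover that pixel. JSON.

T0:
  2·area = 168
  edge (2, 0)→(16, 14): d=(14,14) right/bottom  bias=-1
  edge (16, 14)→(8, 18): d=(-8,4) right/bottom  bias=-1
  edge (8, 18)→(2, 0): d=(-6,-18) top-left  bias=+0
    (1,0)@(3, 1): e=[0,156,12] → ·  [on edge]
    (1,1)@(3, 3): e=[28,140,0] → #  [on edge]
    (2,1)@(5, 3): e=[0,132,36] → ·  [on edge]
    (1,2)@(3, 5): e=[56,124,-12] → ·
    (2,2)@(5, 5): e=[28,116,24] → #
    (3,2)@(7, 5): e=[0,108,60] → ·  [on edge]
    (2,3)@(5, 7): e=[56,100,12] → #
    (3,3)@(7, 7): e=[28,92,48] → #
    (4,3)@(9, 7): e=[0,84,84] → ·  [on edge]
    (2,4)@(5, 9): e=[84,84,0] → #  [on edge]
    (4,4)@(9, 9): e=[28,68,72] → #
    (5,4)@(11, 9): e=[0,60,108] → ·  [on edge]
    (6,5)@(13, 11): e=[0,36,132] → ·  [on edge]
    (7,6)@(15, 13): e=[0,12,156] → ·  [on edge]
    (3,7)@(7, 15): e=[140,28,0] → #  [on edge]
    (8,7)@(17, 15): e=[0,-12,180] → ·  [on edge]
    (9,8)@(19, 17): e=[0,-36,204] → ·  [on edge]
    (4,10)@(9, 21): e=[196,-28,0] → ·  [on edge]
  covered (19 px):
    · · · · · · · · · ·
    · # · · · · · · · ·
    · · # · · · · · · ·
    · · # # · · · · · ·
    · · # # # · · · · ·
    · · · # # # · · · ·
    · · · # # # # · · ·
    · · · # # # # · · ·
    · · · · # · · · · ·
    · · · · · · · · · ·
    · · · · · · · · · ·
    · · · · · · · · · ·

Answer: [4,24,140]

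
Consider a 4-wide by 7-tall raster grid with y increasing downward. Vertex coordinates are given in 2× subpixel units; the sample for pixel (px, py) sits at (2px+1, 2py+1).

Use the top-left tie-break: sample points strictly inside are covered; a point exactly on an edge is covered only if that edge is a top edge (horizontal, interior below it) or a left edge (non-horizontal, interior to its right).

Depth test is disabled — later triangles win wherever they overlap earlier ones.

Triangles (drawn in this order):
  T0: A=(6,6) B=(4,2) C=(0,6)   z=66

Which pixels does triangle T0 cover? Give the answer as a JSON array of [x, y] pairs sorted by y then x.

T0:
  2·area = 24  (B↔C swapped to make it positive)
  edge (6, 6)→(0, 6): d=(-6,0) right/bottom  bias=-1
  edge (0, 6)→(4, 2): d=(4,-4) top-left  bias=+0
  edge (4, 2)→(6, 6): d=(2,4) right/bottom  bias=-1
    (2,0)@(5, 1): e=[30,0,-6] → ·  [on edge]
    (1,1)@(3, 3): e=[18,0,6] → █  [on edge]
    (2,1)@(5, 3): e=[18,8,-2] → ·
    (0,2)@(1, 5): e=[6,0,18] → █  [on edge]
    (2,2)@(5, 5): e=[6,16,2] → █
    (3,2)@(7, 5): e=[6,24,-6] → ·
    (0,3)@(1, 7): e=[-6,8,22] → ·
    (1,3)@(3, 7): e=[-6,16,14] → ·
    (2,3)@(5, 7): e=[-6,24,6] → ·
  covered (4 px):
    · · · ·
    · █ · ·
    █ █ █ ·
    · · · ·
    · · · ·
    · · · ·
    · · · ·

Result: [[1,1],[0,2],[1,2],[2,2]]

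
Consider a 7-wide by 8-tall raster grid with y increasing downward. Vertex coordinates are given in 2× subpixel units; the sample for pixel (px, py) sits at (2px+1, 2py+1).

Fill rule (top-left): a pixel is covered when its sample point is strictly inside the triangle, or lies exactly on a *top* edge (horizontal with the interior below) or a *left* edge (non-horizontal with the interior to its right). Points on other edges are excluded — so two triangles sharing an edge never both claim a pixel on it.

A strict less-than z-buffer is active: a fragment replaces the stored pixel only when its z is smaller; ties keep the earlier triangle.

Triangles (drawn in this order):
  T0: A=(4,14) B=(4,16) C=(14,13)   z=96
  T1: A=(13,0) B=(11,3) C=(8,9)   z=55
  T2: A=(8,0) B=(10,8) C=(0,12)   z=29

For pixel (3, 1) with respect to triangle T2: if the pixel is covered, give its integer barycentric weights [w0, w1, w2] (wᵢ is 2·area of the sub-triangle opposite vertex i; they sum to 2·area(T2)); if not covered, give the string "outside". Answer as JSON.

T0:
  2·area = 20  (B↔C swapped to make it positive)
  edge (4, 14)→(14, 13): d=(10,-1) top-left  bias=+0
  edge (14, 13)→(4, 16): d=(-10,3) right/bottom  bias=-1
  edge (4, 16)→(4, 14): d=(0,-2) top-left  bias=+0
    (2,7)@(5, 15): e=[11,7,2] → #
    (3,7)@(7, 15): e=[13,1,6] → #
    (4,7)@(9, 15): e=[15,-5,10] → ·
  covered (2 px):
    · · · · · · ·
    · · · · · · ·
    · · · · · · ·
    · · · · · · ·
    · · · · · · ·
    · · · · · · ·
    · · · · · · ·
    · · # # · · ·
T1:
  2·area = 3  (B↔C swapped to make it positive)
  edge (13, 0)→(8, 9): d=(-5,9) right/bottom  bias=-1
  edge (8, 9)→(11, 3): d=(3,-6) top-left  bias=+0
  edge (11, 3)→(13, 0): d=(2,-3) top-left  bias=+0
    (5,1)@(11, 3): e=[3,0,0] → #  [on edge]
    (6,1)@(13, 3): e=[-15,12,6] → ·
    (5,2)@(11, 5): e=[-7,6,4] → ·
    (4,3)@(9, 7): e=[1,0,2] → #  [on edge]
    (5,3)@(11, 7): e=[-17,12,8] → ·
    (3,4)@(7, 9): e=[9,-6,0] → ·  [on edge]
    (4,4)@(9, 9): e=[-9,6,6] → ·
    (3,5)@(7, 11): e=[-1,0,4] → ·  [on edge]
    (1,7)@(3, 15): e=[15,-12,0] → ·  [on edge]
    (2,7)@(5, 15): e=[-3,0,6] → ·  [on edge]
  covered (2 px):
    · · · · · · ·
    · · · · · # ·
    · · · · · · ·
    · · · · # · ·
    · · · · · · ·
    · · · · · · ·
    · · · · · · ·
    · · · · · · ·
T2:
  2·area = 88
  edge (8, 0)→(10, 8): d=(2,8) right/bottom  bias=-1
  edge (10, 8)→(0, 12): d=(-10,4) right/bottom  bias=-1
  edge (0, 12)→(8, 0): d=(8,-12) top-left  bias=+0
    (3,1)@(7, 3): e=[14,62,12] → #
    (4,1)@(9, 3): e=[-2,54,36] → ·
    (2,2)@(5, 5): e=[34,50,4] → #
    (4,2)@(9, 5): e=[2,34,52] → #
    (5,2)@(11, 5): e=[-14,26,76] → ·
    (2,3)@(5, 7): e=[38,30,20] → #
    (5,3)@(11, 7): e=[-10,6,92] → ·
    (1,4)@(3, 9): e=[58,18,12] → #
    (4,4)@(9, 9): e=[10,-6,84] → ·
    (0,5)@(1, 11): e=[78,6,4] → #
    (1,5)@(3, 11): e=[62,-2,28] → ·
    (2,5)@(5, 11): e=[46,-10,52] → ·
  covered (11 px):
    · · · · · · ·
    · · · # · · ·
    · · # # # · ·
    · · # # # · ·
    · # # # · · ·
    # · · · · · ·
    · · · · · · ·
    · · · · · · ·

Result: [62,12,14]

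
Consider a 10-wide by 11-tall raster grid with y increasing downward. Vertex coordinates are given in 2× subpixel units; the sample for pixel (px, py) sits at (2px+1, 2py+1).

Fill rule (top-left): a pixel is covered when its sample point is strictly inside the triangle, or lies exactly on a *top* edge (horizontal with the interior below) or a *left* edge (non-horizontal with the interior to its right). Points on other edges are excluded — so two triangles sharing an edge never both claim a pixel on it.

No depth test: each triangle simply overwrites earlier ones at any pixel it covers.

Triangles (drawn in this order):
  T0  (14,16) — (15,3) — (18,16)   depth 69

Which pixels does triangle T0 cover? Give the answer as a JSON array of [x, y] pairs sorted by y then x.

T0:
  2·area = 52
  edge (14, 16)→(15, 3): d=(1,-13) top-left  bias=+0
  edge (15, 3)→(18, 16): d=(3,13) right/bottom  bias=-1
  edge (18, 16)→(14, 16): d=(-4,0) right/bottom  bias=-1
    (7,1)@(15, 3): e=[0,0,52] → ·  [on edge]
    (7,2)@(15, 5): e=[2,6,44] → #
    (8,2)@(17, 5): e=[28,-20,44] → ·
    (7,3)@(15, 7): e=[4,12,36] → #
    (8,3)@(17, 7): e=[30,-14,36] → ·
    (7,4)@(15, 9): e=[6,18,28] → #
    (8,4)@(17, 9): e=[32,-8,28] → ·
    (7,5)@(15, 11): e=[8,24,20] → #
    (8,5)@(17, 11): e=[34,-2,20] → ·
    (7,6)@(15, 13): e=[10,30,12] → #
    (8,6)@(17, 13): e=[36,4,12] → #
    (9,6)@(19, 13): e=[62,-22,12] → ·
  covered (8 px):
    · · · · · · · · · ·
    · · · · · · · · · ·
    · · · · · · · # · ·
    · · · · · · · # · ·
    · · · · · · · # · ·
    · · · · · · · # · ·
    · · · · · · · # # ·
    · · · · · · · # # ·
    · · · · · · · · · ·
    · · · · · · · · · ·
    · · · · · · · · · ·

Answer: [[7,2],[7,3],[7,4],[7,5],[7,6],[8,6],[7,7],[8,7]]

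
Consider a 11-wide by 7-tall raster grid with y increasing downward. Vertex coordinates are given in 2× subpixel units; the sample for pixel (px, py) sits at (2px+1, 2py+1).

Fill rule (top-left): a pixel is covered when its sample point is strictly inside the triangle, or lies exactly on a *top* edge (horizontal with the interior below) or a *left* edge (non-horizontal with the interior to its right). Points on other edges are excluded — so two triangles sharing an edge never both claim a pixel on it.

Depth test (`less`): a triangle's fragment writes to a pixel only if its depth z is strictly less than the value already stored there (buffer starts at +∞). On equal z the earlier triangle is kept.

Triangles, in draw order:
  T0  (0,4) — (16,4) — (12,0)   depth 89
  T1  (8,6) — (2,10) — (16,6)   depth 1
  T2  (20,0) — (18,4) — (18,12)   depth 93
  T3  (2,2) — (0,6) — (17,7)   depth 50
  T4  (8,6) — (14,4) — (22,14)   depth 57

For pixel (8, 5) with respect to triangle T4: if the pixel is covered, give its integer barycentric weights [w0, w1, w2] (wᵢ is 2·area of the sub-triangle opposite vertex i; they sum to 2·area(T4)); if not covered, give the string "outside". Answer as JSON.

T0:
  2·area = 64  (B↔C swapped to make it positive)
  edge (0, 4)→(12, 0): d=(12,-4) top-left  bias=+0
  edge (12, 0)→(16, 4): d=(4,4) right/bottom  bias=-1
  edge (16, 4)→(0, 4): d=(-16,0) right/bottom  bias=-1
    (4,0)@(9, 1): e=[0,16,48] → █  [on edge]
    (5,0)@(11, 1): e=[8,8,48] → █
    (6,0)@(13, 1): e=[16,0,48] → ·  [on edge]
    (1,1)@(3, 3): e=[0,48,16] → █  [on edge]
    (2,1)@(5, 3): e=[8,40,16] → █
    (3,1)@(7, 3): e=[16,32,16] → █
    (6,1)@(13, 3): e=[40,8,16] → █
    (7,1)@(15, 3): e=[48,0,16] → ·  [on edge]
    (1,2)@(3, 5): e=[24,56,-16] → ·
    (2,2)@(5, 5): e=[32,48,-16] → ·
    (3,2)@(7, 5): e=[40,40,-16] → ·
    (4,2)@(9, 5): e=[48,32,-16] → ·
    (8,2)@(17, 5): e=[80,0,-16] → ·  [on edge]
    (9,3)@(19, 7): e=[112,0,-48] → ·  [on edge]
    (10,4)@(21, 9): e=[144,0,-80] → ·  [on edge]
  covered (8 px):
    · · · · █ █ · · · · ·
    · █ █ █ █ █ █ · · · ·
    · · · · · · · · · · ·
    · · · · · · · · · · ·
    · · · · · · · · · · ·
    · · · · · · · · · · ·
    · · · · · · · · · · ·
T1:
  2·area = 32  (B↔C swapped to make it positive)
  edge (8, 6)→(16, 6): d=(8,0) top-left  bias=+0
  edge (16, 6)→(2, 10): d=(-14,4) right/bottom  bias=-1
  edge (2, 10)→(8, 6): d=(6,-4) top-left  bias=+0
    (3,3)@(7, 7): e=[8,22,2] → █
    (4,3)@(9, 7): e=[8,14,10] → █
    (5,3)@(11, 7): e=[8,6,18] → █
    (6,3)@(13, 7): e=[8,-2,26] → ·
    (2,4)@(5, 9): e=[24,2,6] → █
    (3,4)@(7, 9): e=[24,-6,14] → ·
    (4,4)@(9, 9): e=[24,-14,22] → ·
    (5,4)@(11, 9): e=[24,-22,30] → ·
    (2,5)@(5, 11): e=[40,-26,18] → ·
  covered (4 px):
    · · · · · · · · · · ·
    · · · · · · · · · · ·
    · · · · · · · · · · ·
    · · · █ █ █ · · · · ·
    · · █ · · · · · · · ·
    · · · · · · · · · · ·
    · · · · · · · · · · ·
T2:
  2·area = 16  (B↔C swapped to make it positive)
  edge (20, 0)→(18, 12): d=(-2,12) right/bottom  bias=-1
  edge (18, 12)→(18, 4): d=(0,-8) top-left  bias=+0
  edge (18, 4)→(20, 0): d=(2,-4) top-left  bias=+0
    (9,1)@(19, 3): e=[6,8,2] → █
    (10,1)@(21, 3): e=[-18,24,10] → ·
    (9,2)@(19, 5): e=[2,8,6] → █
    (10,2)@(21, 5): e=[-22,24,14] → ·
    (9,3)@(19, 7): e=[-2,8,10] → ·
  covered (2 px):
    · · · · · · · · · · ·
    · · · · · · · · · █ ·
    · · · · · · · · · █ ·
    · · · · · · · · · · ·
    · · · · · · · · · · ·
    · · · · · · · · · · ·
    · · · · · · · · · · ·
T3:
  2·area = 70  (B↔C swapped to make it positive)
  edge (2, 2)→(17, 7): d=(15,5) right/bottom  bias=-1
  edge (17, 7)→(0, 6): d=(-17,-1) top-left  bias=+0
  edge (0, 6)→(2, 2): d=(2,-4) top-left  bias=+0
    (1,1)@(3, 3): e=[10,54,6] → █
    (2,1)@(5, 3): e=[0,56,14] → ·  [on edge]
    (0,2)@(1, 5): e=[50,18,2] → █
    (2,2)@(5, 5): e=[30,22,18] → █
    (3,2)@(7, 5): e=[20,24,26] → █
    (4,2)@(9, 5): e=[10,26,34] → █
    (5,2)@(11, 5): e=[0,28,42] → ·  [on edge]
    (0,3)@(1, 7): e=[80,-16,6] → ·
    (1,3)@(3, 7): e=[70,-14,14] → ·
    (2,3)@(5, 7): e=[60,-12,22] → ·
    (3,3)@(7, 7): e=[50,-10,30] → ·
    (4,3)@(9, 7): e=[40,-8,38] → ·
    (8,3)@(17, 7): e=[0,0,70] → ·  [on edge]
  covered (6 px):
    · · · · · · · · · · ·
    · █ · · · · · · · · ·
    █ █ █ █ █ · · · · · ·
    · · · · · · · · · · ·
    · · · · · · · · · · ·
    · · · · · · · · · · ·
    · · · · · · · · · · ·
T4:
  2·area = 76
  edge (8, 6)→(14, 4): d=(6,-2) top-left  bias=+0
  edge (14, 4)→(22, 14): d=(8,10) right/bottom  bias=-1
  edge (22, 14)→(8, 6): d=(-14,-8) top-left  bias=+0
    (8,1)@(17, 3): e=[0,-38,114] → ·  [on edge]
    (5,2)@(11, 5): e=[0,38,38] → █  [on edge]
    (6,2)@(13, 5): e=[4,18,54] → █
    (7,2)@(15, 5): e=[8,-2,70] → ·
    (2,3)@(5, 7): e=[0,114,-38] → ·  [on edge]
    (5,3)@(11, 7): e=[12,54,10] → █
    (7,3)@(15, 7): e=[20,14,42] → █
    (8,3)@(17, 7): e=[24,-6,58] → ·
    (5,4)@(11, 9): e=[24,70,-18] → ·
    (6,4)@(13, 9): e=[28,50,-2] → ·
    (7,4)@(15, 9): e=[32,30,14] → █
    (8,4)@(17, 9): e=[36,10,30] → █
  covered (10 px):
    · · · · · · · · · · ·
    · · · · · · · · · · ·
    · · · · · █ █ · · · ·
    · · · · · █ █ █ · · ·
    · · · · · · · █ █ · ·
    · · · · · · · · █ █ ·
    · · · · · · · · · · █

Answer: [26,2,48]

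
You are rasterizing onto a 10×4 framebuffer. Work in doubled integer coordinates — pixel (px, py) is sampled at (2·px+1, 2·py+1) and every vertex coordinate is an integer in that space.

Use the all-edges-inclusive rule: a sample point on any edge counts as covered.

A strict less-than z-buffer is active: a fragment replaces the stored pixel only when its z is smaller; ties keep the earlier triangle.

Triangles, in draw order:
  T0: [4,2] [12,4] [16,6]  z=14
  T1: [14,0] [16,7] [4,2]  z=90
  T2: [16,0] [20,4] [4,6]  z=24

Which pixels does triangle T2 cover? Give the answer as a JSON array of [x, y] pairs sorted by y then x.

T0:
  2·area = 8
  edge (4, 2)→(12, 4): d=(8,2) inclusive
  edge (12, 4)→(16, 6): d=(4,2) inclusive
  edge (16, 6)→(4, 2): d=(-12,-4) inclusive
    (0,0)@(1, 1): e=[-2,10,0] → ·  [on edge]
    (3,1)@(7, 3): e=[2,6,0] → #  [on edge]
    (4,1)@(9, 3): e=[-2,2,8] → ·
    (3,2)@(7, 5): e=[18,14,-24] → ·
    (6,2)@(13, 5): e=[6,2,0] → #  [on edge]
    (7,2)@(15, 5): e=[2,-2,8] → ·
    (6,3)@(13, 7): e=[22,10,-24] → ·
    (9,3)@(19, 7): e=[10,-2,0] → ·  [on edge]
  covered (2 px):
    · · · · · · · · · ·
    · · · # · · · · · ·
    · · · · · · # · · ·
    · · · · · · · · · ·
T1:
  2·area = 74
  edge (14, 0)→(16, 7): d=(2,7) inclusive
  edge (16, 7)→(4, 2): d=(-12,-5) inclusive
  edge (4, 2)→(14, 0): d=(10,-2) inclusive
    (4,0)@(9, 1): e=[37,37,0] → #  [on edge]
    (5,0)@(11, 1): e=[23,47,4] → #
    (6,0)@(13, 1): e=[9,57,8] → #
    (7,0)@(15, 1): e=[-5,67,12] → ·
    (3,1)@(7, 3): e=[55,3,16] → #
    (7,1)@(15, 3): e=[-1,43,32] → ·
    (3,2)@(7, 5): e=[59,-21,36] → ·
    (4,2)@(9, 5): e=[45,-11,40] → ·
    (5,2)@(11, 5): e=[31,-1,44] → ·
    (6,2)@(13, 5): e=[17,9,48] → #
    (7,2)@(15, 5): e=[3,19,52] → #
    (8,2)@(17, 5): e=[-11,29,56] → ·
  covered (9 px):
    · · · · # # # · · ·
    · · · # # # # · · ·
    · · · · · · # # · ·
    · · · · · · · · · ·
T2:
  2·area = 72
  edge (16, 0)→(20, 4): d=(4,4) inclusive
  edge (20, 4)→(4, 6): d=(-16,2) inclusive
  edge (4, 6)→(16, 0): d=(12,-6) inclusive
    (7,0)@(15, 1): e=[8,58,6] → #
    (8,0)@(17, 1): e=[0,54,18] → #  [on edge]
    (9,0)@(19, 1): e=[-8,50,30] → ·
    (5,1)@(11, 3): e=[32,34,6] → #
    (6,1)@(13, 3): e=[24,30,18] → #
    (9,1)@(19, 3): e=[0,18,54] → #  [on edge]
    (3,2)@(7, 5): e=[56,10,6] → #
    (4,2)@(9, 5): e=[48,6,18] → #
    (6,2)@(13, 5): e=[32,-2,42] → ·
    (7,2)@(15, 5): e=[24,-6,54] → ·
    (8,2)@(17, 5): e=[16,-10,66] → ·
    (9,2)@(19, 5): e=[8,-14,78] → ·
  covered (10 px):
    · · · · · · · # # ·
    · · · · · # # # # #
    · · · # # # · · · ·
    · · · · · · · · · ·

Final: [[7,0],[8,0],[5,1],[6,1],[7,1],[8,1],[9,1],[3,2],[4,2],[5,2]]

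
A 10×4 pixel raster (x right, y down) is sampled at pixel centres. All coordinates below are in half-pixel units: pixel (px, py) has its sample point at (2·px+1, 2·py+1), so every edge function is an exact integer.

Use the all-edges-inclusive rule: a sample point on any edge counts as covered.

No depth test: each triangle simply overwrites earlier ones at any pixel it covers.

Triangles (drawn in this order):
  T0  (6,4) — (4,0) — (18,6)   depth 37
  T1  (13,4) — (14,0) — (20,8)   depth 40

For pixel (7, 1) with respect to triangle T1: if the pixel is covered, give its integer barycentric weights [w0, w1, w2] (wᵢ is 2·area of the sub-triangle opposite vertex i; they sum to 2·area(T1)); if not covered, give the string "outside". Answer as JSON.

T0:
  2·area = 44
  edge (6, 4)→(4, 0): d=(-2,-4) inclusive
  edge (4, 0)→(18, 6): d=(14,6) inclusive
  edge (18, 6)→(6, 4): d=(-12,-2) inclusive
    (2,0)@(5, 1): e=[2,8,34] → X
    (3,0)@(7, 1): e=[10,-4,38] → .
    (2,1)@(5, 3): e=[-2,36,10] → .
    (3,1)@(7, 3): e=[6,24,14] → X
    (4,1)@(9, 3): e=[14,12,18] → X
    (5,1)@(11, 3): e=[22,0,22] → X  [on edge]
    (6,1)@(13, 3): e=[30,-12,26] → .
    (3,2)@(7, 5): e=[2,52,-10] → .
    (4,2)@(9, 5): e=[10,40,-6] → .
    (5,2)@(11, 5): e=[18,28,-2] → .
    (6,2)@(13, 5): e=[26,16,2] → X
    (7,2)@(15, 5): e=[34,4,6] → X
  covered (6 px):
    . . X . . . . . . .
    . . . X X X . . . .
    . . . . . . X X . .
    . . . . . . . . . .
T1:
  2·area = 32
  edge (13, 4)→(14, 0): d=(1,-4) inclusive
  edge (14, 0)→(20, 8): d=(6,8) inclusive
  edge (20, 8)→(13, 4): d=(-7,-4) inclusive
    (7,1)@(15, 3): e=[7,10,15] → X
    (8,1)@(17, 3): e=[15,-6,23] → .
    (7,2)@(15, 5): e=[9,22,1] → X
    (8,2)@(17, 5): e=[17,6,9] → X
    (9,2)@(19, 5): e=[25,-10,17] → .
    (7,3)@(15, 7): e=[11,34,-13] → .
    (8,3)@(17, 7): e=[19,18,-5] → .
    (9,3)@(19, 7): e=[27,2,3] → X
  covered (4 px):
    . . . . . . . . . .
    . . . . . . . X . .
    . . . . . . . X X .
    . . . . . . . . . X

Final: [10,15,7]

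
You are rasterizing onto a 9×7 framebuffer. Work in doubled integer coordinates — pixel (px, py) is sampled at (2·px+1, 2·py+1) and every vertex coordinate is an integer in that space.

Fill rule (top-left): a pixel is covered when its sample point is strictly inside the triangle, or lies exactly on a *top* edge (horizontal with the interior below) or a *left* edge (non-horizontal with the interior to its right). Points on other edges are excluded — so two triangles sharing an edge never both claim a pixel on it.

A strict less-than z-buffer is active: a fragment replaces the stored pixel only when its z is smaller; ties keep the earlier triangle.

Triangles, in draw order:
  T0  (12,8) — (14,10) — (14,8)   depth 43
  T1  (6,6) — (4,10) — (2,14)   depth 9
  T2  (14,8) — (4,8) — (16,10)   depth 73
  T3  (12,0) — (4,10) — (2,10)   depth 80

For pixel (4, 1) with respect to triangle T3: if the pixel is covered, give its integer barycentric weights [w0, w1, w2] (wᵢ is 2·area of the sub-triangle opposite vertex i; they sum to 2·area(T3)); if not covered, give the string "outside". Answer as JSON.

T0:
  2·area = 4  (B↔C swapped to make it positive)
  edge (12, 8)→(14, 8): d=(2,0) top-left  bias=+0
  edge (14, 8)→(14, 10): d=(0,2) right/bottom  bias=-1
  edge (14, 10)→(12, 8): d=(-2,-2) top-left  bias=+0
    (2,0)@(5, 1): e=[-14,18,0] → .  [on edge]
    (3,1)@(7, 3): e=[-10,14,0] → .  [on edge]
    (4,2)@(9, 5): e=[-6,10,0] → .  [on edge]
    (5,3)@(11, 7): e=[-2,6,0] → .  [on edge]
    (6,4)@(13, 9): e=[2,2,0] → X  [on edge]
    (7,4)@(15, 9): e=[2,-2,4] → .
    (6,5)@(13, 11): e=[6,2,-4] → .
    (7,5)@(15, 11): e=[6,-2,0] → .  [on edge]
    (8,6)@(17, 13): e=[10,-6,0] → .  [on edge]
  covered (1 px):
    . . . . . . . . .
    . . . . . . . . .
    . . . . . . . . .
    . . . . . . . . .
    . . . . . . X . .
    . . . . . . . . .
    . . . . . . . . .
T1:
  degenerate (2·area = 0) — covers nothing
T2:
  2·area = 20  (B↔C swapped to make it positive)
  edge (14, 8)→(16, 10): d=(2,2) right/bottom  bias=-1
  edge (16, 10)→(4, 8): d=(-12,-2) top-left  bias=+0
  edge (4, 8)→(14, 8): d=(10,0) top-left  bias=+0
    (3,0)@(7, 1): e=[0,90,-70] → .  [on edge]
    (4,1)@(9, 3): e=[0,70,-50] → .  [on edge]
    (5,2)@(11, 5): e=[0,50,-30] → .  [on edge]
    (6,3)@(13, 7): e=[0,30,-10] → .  [on edge]
    (5,4)@(11, 9): e=[8,2,10] → X
    (6,4)@(13, 9): e=[4,6,10] → X
    (7,4)@(15, 9): e=[0,10,10] → .  [on edge]
    (5,5)@(11, 11): e=[12,-22,30] → .
    (6,5)@(13, 11): e=[8,-18,30] → .
    (8,5)@(17, 11): e=[0,-10,30] → .  [on edge]
  covered (2 px):
    . . . . . . . . .
    . . . . . . . . .
    . . . . . . . . .
    . . . . . . . . .
    . . . . . X X . .
    . . . . . . . . .
    . . . . . . . . .
T3:
  2·area = 20
  edge (12, 0)→(4, 10): d=(-8,10) right/bottom  bias=-1
  edge (4, 10)→(2, 10): d=(-2,0) right/bottom  bias=-1
  edge (2, 10)→(12, 0): d=(10,-10) top-left  bias=+0
    (5,0)@(11, 1): e=[2,18,0] → X  [on edge]
    (6,0)@(13, 1): e=[-18,18,20] → .
    (4,1)@(9, 3): e=[6,14,0] → X  [on edge]
    (5,1)@(11, 3): e=[-14,14,20] → .
    (3,2)@(7, 5): e=[10,10,0] → X  [on edge]
    (4,2)@(9, 5): e=[-10,10,20] → .
    (2,3)@(5, 7): e=[14,6,0] → X  [on edge]
    (3,3)@(7, 7): e=[-6,6,20] → .
    (1,4)@(3, 9): e=[18,2,0] → X  [on edge]
    (2,4)@(5, 9): e=[-2,2,20] → .
    (0,5)@(1, 11): e=[22,-2,0] → .  [on edge]
    (1,5)@(3, 11): e=[2,-2,20] → .
  covered (5 px):
    . . . . . X . . .
    . . . . X . . . .
    . . . X . . . . .
    . . X . . . . . .
    . X . . . . . . .
    . . . . . . . . .
    . . . . . . . . .

Final: [14,0,6]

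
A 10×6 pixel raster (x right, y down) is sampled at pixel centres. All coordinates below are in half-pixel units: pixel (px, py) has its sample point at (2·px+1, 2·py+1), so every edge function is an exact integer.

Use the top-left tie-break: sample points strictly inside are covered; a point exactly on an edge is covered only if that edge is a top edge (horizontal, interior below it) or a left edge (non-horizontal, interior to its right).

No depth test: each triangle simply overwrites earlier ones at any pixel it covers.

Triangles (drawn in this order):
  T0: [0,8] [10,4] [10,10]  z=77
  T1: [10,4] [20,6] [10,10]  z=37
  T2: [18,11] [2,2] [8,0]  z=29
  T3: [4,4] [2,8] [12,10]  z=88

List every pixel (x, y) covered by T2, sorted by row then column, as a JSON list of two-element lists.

T0:
  2·area = 60
  edge (0, 8)→(10, 4): d=(10,-4) top-left  bias=+0
  edge (10, 4)→(10, 10): d=(0,6) right/bottom  bias=-1
  edge (10, 10)→(0, 8): d=(-10,-2) top-left  bias=+0
    (4,2)@(9, 5): e=[6,6,48] → █
    (5,2)@(11, 5): e=[14,-6,52] → ·
    (1,3)@(3, 7): e=[2,42,16] → █
    (2,3)@(5, 7): e=[10,30,20] → █
    (3,3)@(7, 7): e=[18,18,24] → █
    (5,3)@(11, 7): e=[34,-6,32] → ·
    (1,4)@(3, 9): e=[22,42,-4] → ·
    (2,4)@(5, 9): e=[30,30,0] → █  [on edge]
    (5,4)@(11, 9): e=[54,-6,12] → ·
    (2,5)@(5, 11): e=[50,30,-20] → ·
    (3,5)@(7, 11): e=[58,18,-16] → ·
    (4,5)@(9, 11): e=[66,6,-12] → ·
    (7,5)@(15, 11): e=[90,-30,0] → ·  [on edge]
  covered (8 px):
    · · · · · · · · · ·
    · · · · · · · · · ·
    · · · · █ · · · · ·
    · █ █ █ █ · · · · ·
    · · █ █ █ · · · · ·
    · · · · · · · · · ·
T1:
  2·area = 60
  edge (10, 4)→(20, 6): d=(10,2) right/bottom  bias=-1
  edge (20, 6)→(10, 10): d=(-10,4) right/bottom  bias=-1
  edge (10, 10)→(10, 4): d=(0,-6) top-left  bias=+0
    (2,1)@(5, 3): e=[0,90,-30] → ·  [on edge]
    (5,2)@(11, 5): e=[8,46,6] → █
    (6,2)@(13, 5): e=[4,38,18] → █
    (7,2)@(15, 5): e=[0,30,30] → ·  [on edge]
    (5,3)@(11, 7): e=[28,26,6] → █
    (7,3)@(15, 7): e=[20,10,30] → █
    (8,3)@(17, 7): e=[16,2,42] → █
    (9,3)@(19, 7): e=[12,-6,54] → ·
    (5,4)@(11, 9): e=[48,6,6] → █
    (6,4)@(13, 9): e=[44,-2,18] → ·
    (7,4)@(15, 9): e=[40,-10,30] → ·
    (8,4)@(17, 9): e=[36,-18,42] → ·
  covered (7 px):
    · · · · · · · · · ·
    · · · · · · · · · ·
    · · · · · █ █ · · ·
    · · · · · █ █ █ █ ·
    · · · · · █ · · · ·
    · · · · · · · · · ·
T2:
  2·area = 86
  edge (18, 11)→(2, 2): d=(-16,-9) top-left  bias=+0
  edge (2, 2)→(8, 0): d=(6,-2) top-left  bias=+0
  edge (8, 0)→(18, 11): d=(10,11) right/bottom  bias=-1
    (2,0)@(5, 1): e=[43,0,43] → █  [on edge]
    (3,0)@(7, 1): e=[61,4,21] → █
    (4,0)@(9, 1): e=[79,8,-1] → ·
    (2,1)@(5, 3): e=[11,12,63] → █
    (4,1)@(9, 3): e=[47,20,19] → █
    (5,1)@(11, 3): e=[65,24,-3] → ·
    (2,2)@(5, 5): e=[-21,24,83] → ·
    (3,2)@(7, 5): e=[-3,28,61] → ·
    (4,2)@(9, 5): e=[15,32,39] → █
    (5,2)@(11, 5): e=[33,36,17] → █
    (6,2)@(13, 5): e=[51,40,-5] → ·
    (4,3)@(9, 7): e=[-17,44,59] → ·
  covered (10 px):
    · · █ █ · · · · · ·
    · · █ █ █ · · · · ·
    · · · · █ █ · · · ·
    · · · · · █ █ · · ·
    · · · · · · · █ · ·
    · · · · · · · · · ·
T3:
  2·area = 44  (B↔C swapped to make it positive)
  edge (4, 4)→(12, 10): d=(8,6) right/bottom  bias=-1
  edge (12, 10)→(2, 8): d=(-10,-2) top-left  bias=+0
  edge (2, 8)→(4, 4): d=(2,-4) top-left  bias=+0
    (2,2)@(5, 5): e=[2,36,6] → █
    (3,2)@(7, 5): e=[-10,40,14] → ·
    (1,3)@(3, 7): e=[30,12,2] → █
    (3,3)@(7, 7): e=[6,20,18] → █
    (4,3)@(9, 7): e=[-6,24,26] → ·
    (1,4)@(3, 9): e=[46,-8,6] → ·
    (2,4)@(5, 9): e=[34,-4,14] → ·
    (3,4)@(7, 9): e=[22,0,22] → █  [on edge]
    (4,4)@(9, 9): e=[10,4,30] → █
    (5,4)@(11, 9): e=[-2,8,38] → ·
    (3,5)@(7, 11): e=[38,-20,26] → ·
    (4,5)@(9, 11): e=[26,-16,34] → ·
    (8,5)@(17, 11): e=[-22,0,66] → ·  [on edge]
  covered (6 px):
    · · · · · · · · · ·
    · · · · · · · · · ·
    · · █ · · · · · · ·
    · █ █ █ · · · · · ·
    · · · █ █ · · · · ·
    · · · · · · · · · ·

Final: [[2,0],[3,0],[2,1],[3,1],[4,1],[4,2],[5,2],[5,3],[6,3],[7,4]]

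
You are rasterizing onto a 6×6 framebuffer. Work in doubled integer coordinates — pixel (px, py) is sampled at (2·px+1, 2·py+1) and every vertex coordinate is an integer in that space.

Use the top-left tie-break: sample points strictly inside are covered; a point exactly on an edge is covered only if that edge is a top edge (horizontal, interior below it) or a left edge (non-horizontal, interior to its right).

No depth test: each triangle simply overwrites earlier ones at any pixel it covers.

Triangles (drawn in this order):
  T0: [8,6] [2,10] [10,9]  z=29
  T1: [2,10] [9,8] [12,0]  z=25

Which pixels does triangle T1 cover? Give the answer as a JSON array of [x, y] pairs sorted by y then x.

T0:
  2·area = 26  (B↔C swapped to make it positive)
  edge (8, 6)→(10, 9): d=(2,3) right/bottom  bias=-1
  edge (10, 9)→(2, 10): d=(-8,1) right/bottom  bias=-1
  edge (2, 10)→(8, 6): d=(6,-4) top-left  bias=+0
    (3,3)@(7, 7): e=[5,19,2] → X
    (4,3)@(9, 7): e=[-1,17,10] → .
    (2,4)@(5, 9): e=[15,5,6] → X
    (4,4)@(9, 9): e=[3,1,22] → X
    (5,4)@(11, 9): e=[-3,-1,30] → .
    (2,5)@(5, 11): e=[19,-11,18] → .
    (3,5)@(7, 11): e=[13,-13,26] → .
    (4,5)@(9, 11): e=[7,-15,34] → .
  covered (4 px):
    . . . . . .
    . . . . . .
    . . . . . .
    . . . X . .
    . . X X X .
    . . . . . .
T1:
  2·area = 50  (B↔C swapped to make it positive)
  edge (2, 10)→(12, 0): d=(10,-10) top-left  bias=+0
  edge (12, 0)→(9, 8): d=(-3,8) right/bottom  bias=-1
  edge (9, 8)→(2, 10): d=(-7,2) right/bottom  bias=-1
    (5,0)@(11, 1): e=[0,5,45] → X  [on edge]
    (4,1)@(9, 3): e=[0,15,35] → X  [on edge]
    (5,1)@(11, 3): e=[20,-1,31] → .
    (3,2)@(7, 5): e=[0,25,25] → X  [on edge]
    (5,2)@(11, 5): e=[40,-7,17] → .
    (2,3)@(5, 7): e=[0,35,15] → X  [on edge]
    (5,3)@(11, 7): e=[60,-13,3] → .
    (1,4)@(3, 9): e=[0,45,5] → X  [on edge]
    (3,4)@(7, 9): e=[40,13,-3] → .
    (4,4)@(9, 9): e=[60,-3,-7] → .
    (0,5)@(1, 11): e=[0,55,-5] → .  [on edge]
    (1,5)@(3, 11): e=[20,39,-9] → .
  covered (9 px):
    . . . . . X
    . . . . X .
    . . . X X .
    . . X X X .
    . X X . . .
    . . . . . .

Answer: [[5,0],[4,1],[3,2],[4,2],[2,3],[3,3],[4,3],[1,4],[2,4]]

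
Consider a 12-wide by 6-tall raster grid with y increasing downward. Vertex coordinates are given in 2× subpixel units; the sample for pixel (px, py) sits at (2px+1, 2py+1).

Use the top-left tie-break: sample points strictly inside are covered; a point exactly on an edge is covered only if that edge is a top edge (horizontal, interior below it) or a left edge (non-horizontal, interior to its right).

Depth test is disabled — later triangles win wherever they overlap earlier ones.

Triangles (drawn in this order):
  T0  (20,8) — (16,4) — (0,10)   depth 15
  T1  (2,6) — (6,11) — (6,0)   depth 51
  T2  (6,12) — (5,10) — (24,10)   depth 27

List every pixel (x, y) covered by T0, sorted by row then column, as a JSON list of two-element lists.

T0:
  2·area = 88  (B↔C swapped to make it positive)
  edge (20, 8)→(0, 10): d=(-20,2) right/bottom  bias=-1
  edge (0, 10)→(16, 4): d=(16,-6) top-left  bias=+0
  edge (16, 4)→(20, 8): d=(4,4) right/bottom  bias=-1
    (6,0)@(13, 1): e=[154,-66,0] → .  [on edge]
    (7,1)@(15, 3): e=[110,-22,0] → .  [on edge]
    (7,2)@(15, 5): e=[70,10,8] → X
    (8,2)@(17, 5): e=[66,22,0] → .  [on edge]
    (4,3)@(9, 7): e=[42,6,40] → X
    (5,3)@(11, 7): e=[38,18,32] → X
    (6,3)@(13, 7): e=[34,30,24] → X
    (8,3)@(17, 7): e=[26,54,8] → X
    (9,3)@(19, 7): e=[22,66,0] → .  [on edge]
    (1,4)@(3, 9): e=[14,2,72] → X
    (2,4)@(5, 9): e=[10,14,64] → X
    (3,4)@(7, 9): e=[6,26,56] → X
    (10,4)@(21, 9): e=[-22,110,0] → .  [on edge]
    (11,5)@(23, 11): e=[-66,154,0] → .  [on edge]
  covered (10 px):
    . . . . . . . . . . . .
    . . . . . . . . . . . .
    . . . . . . . X . . . .
    . . . . X X X X X . . .
    . X X X X . . . . . . .
    . . . . . . . . . . . .
T1:
  2·area = 44  (B↔C swapped to make it positive)
  edge (2, 6)→(6, 0): d=(4,-6) top-left  bias=+0
  edge (6, 0)→(6, 11): d=(0,11) right/bottom  bias=-1
  edge (6, 11)→(2, 6): d=(-4,-5) top-left  bias=+0
    (2,1)@(5, 3): e=[6,11,27] → X
    (3,1)@(7, 3): e=[18,-11,37] → .
    (1,2)@(3, 5): e=[2,33,9] → X
    (3,2)@(7, 5): e=[26,-11,29] → .
    (1,3)@(3, 7): e=[10,33,1] → X
    (3,3)@(7, 7): e=[34,-11,21] → .
    (1,4)@(3, 9): e=[18,33,-7] → .
    (2,4)@(5, 9): e=[30,11,3] → X
    (3,4)@(7, 9): e=[42,-11,13] → .
    (2,5)@(5, 11): e=[38,11,-5] → .
  covered (6 px):
    . . . . . . . . . . . .
    . . X . . . . . . . . .
    . X X . . . . . . . . .
    . X X . . . . . . . . .
    . . X . . . . . . . . .
    . . . . . . . . . . . .
T2:
  2·area = 38
  edge (6, 12)→(5, 10): d=(-1,-2) top-left  bias=+0
  edge (5, 10)→(24, 10): d=(19,0) top-left  bias=+0
  edge (24, 10)→(6, 12): d=(-18,2) right/bottom  bias=-1
    (3,5)@(7, 11): e=[3,19,16] → X
    (4,5)@(9, 11): e=[7,19,12] → X
    (5,5)@(11, 11): e=[11,19,8] → X
    (6,5)@(13, 11): e=[15,19,4] → X
    (7,5)@(15, 11): e=[19,19,0] → .  [on edge]
  covered (4 px):
    . . . . . . . . . . . .
    . . . . . . . . . . . .
    . . . . . . . . . . . .
    . . . . . . . . . . . .
    . . . . . . . . . . . .
    . . . X X X X . . . . .

Final: [[7,2],[4,3],[5,3],[6,3],[7,3],[8,3],[1,4],[2,4],[3,4],[4,4]]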